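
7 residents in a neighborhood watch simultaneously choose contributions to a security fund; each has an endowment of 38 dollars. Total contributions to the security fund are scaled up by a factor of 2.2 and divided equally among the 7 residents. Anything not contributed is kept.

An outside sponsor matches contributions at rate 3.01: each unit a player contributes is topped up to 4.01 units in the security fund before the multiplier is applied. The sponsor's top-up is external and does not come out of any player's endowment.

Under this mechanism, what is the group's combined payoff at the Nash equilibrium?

2346.65 dollars

With the mechanism, a contributed unit returns 2.2 × 4.01 / 7 = 1.2603 per unit of net cost to the contributor — now above 1 — so contributing fully is weakly dominant for every player.
So the Nash equilibrium is full contribution by all 7; the group earns 2.2 × 4.01 × 266 = 2346.65.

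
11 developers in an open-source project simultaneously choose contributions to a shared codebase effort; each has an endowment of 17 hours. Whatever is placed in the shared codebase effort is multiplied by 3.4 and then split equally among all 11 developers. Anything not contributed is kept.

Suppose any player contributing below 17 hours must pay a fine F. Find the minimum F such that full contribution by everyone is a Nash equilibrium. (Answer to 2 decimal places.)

11.75 hours

Given the others contribute fully, the best deviation is to contribute 0 (any partial contribution still incurs the fine and gives up units whose private return 0.3091 is below 1).
Deviating from 17 to 0 saves 17 hours but forfeits the deviator's share of the drop in the shared codebase effort: 3.4/11 × 17 = 5.25.
So the deviation gain is 17 − 5.25 = 11.75, and the fine must be at least 11.75 hours to wipe it out.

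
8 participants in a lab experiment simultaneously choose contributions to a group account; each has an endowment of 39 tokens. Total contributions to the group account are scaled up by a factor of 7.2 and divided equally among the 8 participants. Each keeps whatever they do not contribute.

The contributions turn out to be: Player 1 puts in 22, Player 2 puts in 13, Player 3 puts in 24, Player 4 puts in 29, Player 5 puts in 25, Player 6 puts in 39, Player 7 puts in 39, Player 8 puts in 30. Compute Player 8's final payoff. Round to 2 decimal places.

Total contributed: 22 + 13 + 24 + 29 + 25 + 39 + 39 + 30 = 221.
Each receives 7.2 × 221 / 8 = 198.90 from the group account.
Player 8 keeps 39 − 30 = 9, so Player 8's payoff is 9 + 198.90 = 207.90.

207.90 tokens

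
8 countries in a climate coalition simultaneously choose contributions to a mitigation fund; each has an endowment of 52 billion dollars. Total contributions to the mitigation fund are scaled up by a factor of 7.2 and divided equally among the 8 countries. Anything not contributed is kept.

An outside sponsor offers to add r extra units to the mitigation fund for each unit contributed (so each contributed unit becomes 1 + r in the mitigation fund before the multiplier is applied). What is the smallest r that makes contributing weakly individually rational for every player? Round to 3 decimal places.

With matching at rate r, one contributed unit becomes (1 + r) in the mitigation fund and returns 7.2 × (1 + r) / 8 to the contributor.
Setting this equal to 1: 1 + r = 8/7.2 = 1.1111.
So the minimum matching rate is r = 1.1111 − 1 = 0.111.

0.111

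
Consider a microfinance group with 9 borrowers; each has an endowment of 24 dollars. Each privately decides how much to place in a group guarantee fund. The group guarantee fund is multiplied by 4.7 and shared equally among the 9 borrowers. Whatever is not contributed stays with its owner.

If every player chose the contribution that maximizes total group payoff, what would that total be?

Each contributed unit returns 4.700 to the group as a whole (0.5222 to each of 9 players), which exceeds 1, so the social optimum is full contribution: group total = 4.700 × 216 = 1015.20.

1015.20 dollars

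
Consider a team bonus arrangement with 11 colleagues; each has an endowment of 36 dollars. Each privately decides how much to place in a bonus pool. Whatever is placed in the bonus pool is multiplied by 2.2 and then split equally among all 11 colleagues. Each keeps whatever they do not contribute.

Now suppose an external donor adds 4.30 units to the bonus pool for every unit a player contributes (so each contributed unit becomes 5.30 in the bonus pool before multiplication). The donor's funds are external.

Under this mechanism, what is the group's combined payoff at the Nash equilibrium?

4617.36 dollars

The effective private return per unit is now 2.2 × 5.30 / 11 = 1.0600 > 1, so every player's dominant strategy flips to full contribution.
At the Nash equilibrium everyone contributes 36. Group total payoff = 2.2 × 5.30 × 396 = 4617.36.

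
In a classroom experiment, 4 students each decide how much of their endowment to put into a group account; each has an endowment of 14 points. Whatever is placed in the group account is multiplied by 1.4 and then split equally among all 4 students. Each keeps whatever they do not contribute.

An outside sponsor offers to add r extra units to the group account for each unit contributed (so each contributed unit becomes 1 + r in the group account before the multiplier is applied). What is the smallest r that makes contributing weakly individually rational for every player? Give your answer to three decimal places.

1.857

With matching at rate r, one contributed unit becomes (1 + r) in the group account and returns 1.4 × (1 + r) / 4 to the contributor.
Setting this equal to 1: 1 + r = 4/1.4 = 2.8571.
So the minimum matching rate is r = 2.8571 − 1 = 1.857.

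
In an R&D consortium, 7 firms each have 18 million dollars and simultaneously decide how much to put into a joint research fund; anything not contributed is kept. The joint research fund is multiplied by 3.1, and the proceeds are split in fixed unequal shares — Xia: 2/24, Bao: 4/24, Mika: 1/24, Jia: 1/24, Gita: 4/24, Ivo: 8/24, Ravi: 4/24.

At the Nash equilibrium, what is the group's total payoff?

163.80 million dollars

Each unit j contributes comes back to j as 3.1 × (j's share), so j prefers to contribute only if that share exceeds 1/3.1 = 0.3226; otherwise keeping the unit dominates.
Ivo alone (share 8/24) is above the threshold, contributing 18; the remaining 6 contribute 0. Total contributed: 18.
The joint research fund pays out 3.1 × 18 = 55.80 in total (split across the unequal shares, but the aggregate is all that matters for the group sum).
The 6 free-riders keep 18 each, adding 108. Group total = 108 + 55.80 = 163.80.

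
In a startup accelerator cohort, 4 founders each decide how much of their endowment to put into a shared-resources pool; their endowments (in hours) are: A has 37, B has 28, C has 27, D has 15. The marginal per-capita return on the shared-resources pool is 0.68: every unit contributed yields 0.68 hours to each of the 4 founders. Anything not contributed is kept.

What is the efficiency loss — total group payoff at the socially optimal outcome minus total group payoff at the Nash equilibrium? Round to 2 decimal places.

184.04 hours

The private return per contributed unit is 0.68 < 1 for everyone, so the Nash equilibrium is zero contribution and the group total is Σ E_j = 37 + 28 + 27 + 15 = 107.
Each contributed unit returns 2.720 to the group, so the social optimum is full contribution by everyone: group total = 2.720 × 107 = 291.04.
Efficiency loss = (2.720 − 1) × 107 = 184.04.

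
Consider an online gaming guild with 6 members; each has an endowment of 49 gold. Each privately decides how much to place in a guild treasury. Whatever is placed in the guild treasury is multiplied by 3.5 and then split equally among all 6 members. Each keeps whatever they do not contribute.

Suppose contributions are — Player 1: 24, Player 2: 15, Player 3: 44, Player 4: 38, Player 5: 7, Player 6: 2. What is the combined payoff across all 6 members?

619.00 gold

Total contributed: 24 + 15 + 44 + 38 + 7 + 2 = 130; total kept: 6 × 49 − 130 = 164.
The guild treasury pays out 3.5 × 130 = 455.00 in aggregate.
Group total = 164 + 455.00 = 619.00.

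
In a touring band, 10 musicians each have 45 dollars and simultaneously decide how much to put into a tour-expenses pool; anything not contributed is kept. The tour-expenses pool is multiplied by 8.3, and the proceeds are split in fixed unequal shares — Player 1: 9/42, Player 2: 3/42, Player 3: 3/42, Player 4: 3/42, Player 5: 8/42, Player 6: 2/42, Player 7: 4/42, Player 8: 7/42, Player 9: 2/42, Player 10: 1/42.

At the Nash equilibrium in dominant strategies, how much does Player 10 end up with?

71.68 dollars

Each unit j contributes comes back to j as 8.3 × (j's share), so j prefers to contribute only if that share exceeds 1/8.3 = 0.1205; otherwise keeping the unit dominates.
The shares above 0.1205 belong to Player 1, Player 5 and Player 8, contributing 45 each; the remaining 7 contribute 0. Total contributed: 135.
Player 10 keeps 45 and receives 8.3 × 135 × 1/42 = 26.68 from the tour-expenses pool, for a payoff of 71.68.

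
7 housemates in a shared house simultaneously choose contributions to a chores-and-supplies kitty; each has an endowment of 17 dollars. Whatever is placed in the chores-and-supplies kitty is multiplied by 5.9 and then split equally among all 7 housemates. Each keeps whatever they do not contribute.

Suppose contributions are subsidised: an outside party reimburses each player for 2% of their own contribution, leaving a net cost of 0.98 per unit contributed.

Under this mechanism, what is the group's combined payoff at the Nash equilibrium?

119.00 dollars

With the mechanism, a contributed unit returns (5.9/7) / 0.98 = 0.8601 per unit of net cost — still below 1 — so contributing 0 remains dominant for every player.
Everyone keeps their endowment and the group total is 7 × 17 = 119.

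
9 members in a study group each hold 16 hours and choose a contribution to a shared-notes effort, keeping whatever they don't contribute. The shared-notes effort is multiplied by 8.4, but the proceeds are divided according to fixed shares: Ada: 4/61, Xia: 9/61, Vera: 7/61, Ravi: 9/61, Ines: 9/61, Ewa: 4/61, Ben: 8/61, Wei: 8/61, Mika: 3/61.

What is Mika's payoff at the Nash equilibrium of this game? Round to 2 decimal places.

For player j, contributing a unit is worthwhile iff 8.4 × (j's share) ≥ 1, i.e. iff j's share is at least 0.1190.
Xia, Ravi, Ines, Ben and Wei clear that bar, contributing 16 each; the remaining 4 contribute 0. Total contributed: 80.
Mika keeps 16 and receives 8.4 × 80 × 3/61 = 33.05 from the shared-notes effort, for a payoff of 49.05.

49.05 hours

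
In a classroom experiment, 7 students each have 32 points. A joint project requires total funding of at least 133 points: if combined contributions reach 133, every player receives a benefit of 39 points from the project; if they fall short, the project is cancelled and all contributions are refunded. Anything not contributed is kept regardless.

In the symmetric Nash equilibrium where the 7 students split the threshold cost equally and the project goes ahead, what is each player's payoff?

52 points

Equal share of the threshold: 133/7 = 19.
At this profile no one gains by cutting their contribution: any cut drops the total below 133, the project is cancelled, contributions are refunded, and the deviator ends with 32, which is less than 32 − 19 + 39 = 52. Contributing more than 19 just wastes the excess. So contributing exactly 19 is a best response.
Each player's payoff: 32 − 19 + 39 = 52.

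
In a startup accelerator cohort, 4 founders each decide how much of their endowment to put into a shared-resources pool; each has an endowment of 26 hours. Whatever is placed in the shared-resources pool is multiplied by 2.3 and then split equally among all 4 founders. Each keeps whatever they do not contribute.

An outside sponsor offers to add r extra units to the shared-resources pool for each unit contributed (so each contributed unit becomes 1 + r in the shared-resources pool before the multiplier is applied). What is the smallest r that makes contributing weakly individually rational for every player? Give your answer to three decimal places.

0.739

With matching at rate r, one contributed unit becomes (1 + r) in the shared-resources pool and returns 2.3 × (1 + r) / 4 to the contributor.
Setting this equal to 1: 1 + r = 4/2.3 = 1.7391.
So the minimum matching rate is r = 1.7391 − 1 = 0.739.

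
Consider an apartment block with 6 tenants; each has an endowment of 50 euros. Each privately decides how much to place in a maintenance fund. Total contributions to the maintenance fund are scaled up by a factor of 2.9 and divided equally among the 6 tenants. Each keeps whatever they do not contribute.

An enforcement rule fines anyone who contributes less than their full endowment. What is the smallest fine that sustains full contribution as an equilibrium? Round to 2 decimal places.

25.83 euros

Given the others contribute fully, the best deviation is to contribute 0 (any partial contribution still incurs the fine and gives up units whose private return 0.4833 is below 1).
Deviating from 50 to 0 saves 50 euros but forfeits the deviator's share of the drop in the maintenance fund: 2.9/6 × 50 = 24.17.
So the deviation gain is 50 − 24.17 = 25.83, and the fine must be at least 25.83 euros to wipe it out.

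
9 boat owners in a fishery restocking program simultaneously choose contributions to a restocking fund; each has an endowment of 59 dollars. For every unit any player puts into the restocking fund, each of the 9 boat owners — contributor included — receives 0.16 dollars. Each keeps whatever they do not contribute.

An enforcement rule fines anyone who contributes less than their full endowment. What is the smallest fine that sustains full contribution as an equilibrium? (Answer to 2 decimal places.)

49.56 dollars

Given the others contribute fully, the best deviation is to contribute 0 (any partial contribution still incurs the fine and gives up units whose private return 0.16 is below 1).
Deviating from 59 to 0 saves 59 dollars but forfeits the deviator's share of the drop in the restocking fund: 0.16 × 59 = 9.44.
So the deviation gain is 59 − 9.44 = 49.56, and the fine must be at least 49.56 dollars to wipe it out.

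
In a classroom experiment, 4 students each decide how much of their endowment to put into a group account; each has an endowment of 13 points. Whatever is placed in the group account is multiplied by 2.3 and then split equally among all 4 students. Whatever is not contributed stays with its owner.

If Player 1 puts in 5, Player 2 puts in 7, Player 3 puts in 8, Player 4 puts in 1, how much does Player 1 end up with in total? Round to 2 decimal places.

20.08 points

Total contributed: 5 + 7 + 8 + 1 = 21.
Each receives 2.3 × 21 / 4 = 12.08 from the group account.
Player 1 keeps 13 − 5 = 8, so Player 1's payoff is 8 + 12.08 = 20.08.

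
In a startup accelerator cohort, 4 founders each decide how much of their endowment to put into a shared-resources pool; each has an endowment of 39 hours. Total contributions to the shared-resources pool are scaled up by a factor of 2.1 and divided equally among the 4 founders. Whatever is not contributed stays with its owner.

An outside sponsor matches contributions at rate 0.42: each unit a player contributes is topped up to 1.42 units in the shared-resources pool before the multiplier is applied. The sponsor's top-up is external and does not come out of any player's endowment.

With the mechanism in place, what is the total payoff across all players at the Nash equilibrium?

156.00 hours

Even with the mechanism, each unit contributed returns only 2.1 × 1.42 / 4 = 0.7455 per unit of net cost, so contributing nothing is still dominant.
Everyone keeps their endowment and the group total is 4 × 39 = 156.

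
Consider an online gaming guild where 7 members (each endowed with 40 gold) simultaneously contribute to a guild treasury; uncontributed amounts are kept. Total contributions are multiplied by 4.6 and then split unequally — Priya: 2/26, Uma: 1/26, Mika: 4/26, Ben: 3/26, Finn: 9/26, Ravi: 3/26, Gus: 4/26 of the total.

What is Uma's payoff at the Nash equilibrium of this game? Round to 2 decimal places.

47.08 gold

For player j, contributing a unit is worthwhile iff 4.6 × (j's share) ≥ 1, i.e. iff j's share is at least 0.2174.
Finn alone (share 9/26) is above the threshold, contributing 40; the remaining 6 contribute 0. Total contributed: 40.
Uma keeps 40 and receives 4.6 × 40 × 1/26 = 7.08 from the guild treasury, for a payoff of 47.08.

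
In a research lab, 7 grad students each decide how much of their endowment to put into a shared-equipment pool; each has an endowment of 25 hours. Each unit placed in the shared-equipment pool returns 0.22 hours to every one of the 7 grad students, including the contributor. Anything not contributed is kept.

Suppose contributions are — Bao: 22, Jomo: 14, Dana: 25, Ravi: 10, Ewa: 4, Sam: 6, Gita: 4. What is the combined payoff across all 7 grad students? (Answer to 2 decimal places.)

220.90 hours

Total contributed: 22 + 14 + 25 + 10 + 4 + 6 + 4 = 85; total kept: 7 × 25 − 85 = 90.
The shared-equipment pool pays out 0.22 × 7 × 85 = 130.90 in aggregate.
Group total = 90 + 130.90 = 220.90.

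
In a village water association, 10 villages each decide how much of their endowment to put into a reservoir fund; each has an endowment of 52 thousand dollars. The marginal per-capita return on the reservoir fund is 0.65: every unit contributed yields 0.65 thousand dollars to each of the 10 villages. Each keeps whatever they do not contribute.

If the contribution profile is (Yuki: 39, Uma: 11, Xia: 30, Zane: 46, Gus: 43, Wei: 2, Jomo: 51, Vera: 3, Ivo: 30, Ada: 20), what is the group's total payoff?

Total contributed: 39 + 11 + 30 + 46 + 43 + 2 + 51 + 3 + 30 + 20 = 275; total kept: 10 × 52 − 275 = 245.
The reservoir fund pays out 0.65 × 10 × 275 = 1787.50 in aggregate.
Group total = 245 + 1787.50 = 2032.50.

2032.50 thousand dollars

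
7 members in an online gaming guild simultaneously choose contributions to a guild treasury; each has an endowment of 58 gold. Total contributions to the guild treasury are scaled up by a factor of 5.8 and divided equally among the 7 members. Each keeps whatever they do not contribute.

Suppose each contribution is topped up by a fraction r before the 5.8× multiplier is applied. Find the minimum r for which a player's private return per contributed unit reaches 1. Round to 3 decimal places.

With matching at rate r, one contributed unit becomes (1 + r) in the guild treasury and returns 5.8 × (1 + r) / 7 to the contributor.
Setting this equal to 1: 1 + r = 7/5.8 = 1.2069.
So the minimum matching rate is r = 1.2069 − 1 = 0.207.

0.207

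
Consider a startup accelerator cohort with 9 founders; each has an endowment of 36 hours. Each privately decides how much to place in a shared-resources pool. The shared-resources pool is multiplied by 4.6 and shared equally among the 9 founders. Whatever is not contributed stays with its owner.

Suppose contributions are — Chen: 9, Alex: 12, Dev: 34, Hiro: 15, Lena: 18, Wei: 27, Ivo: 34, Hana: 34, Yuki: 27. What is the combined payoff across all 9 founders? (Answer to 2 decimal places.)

1080.00 hours

Total contributed: 9 + 12 + 34 + 15 + 18 + 27 + 34 + 34 + 27 = 210; total kept: 9 × 36 − 210 = 114.
The shared-resources pool pays out 4.6 × 210 = 966.00 in aggregate.
Group total = 114 + 966.00 = 1080.00.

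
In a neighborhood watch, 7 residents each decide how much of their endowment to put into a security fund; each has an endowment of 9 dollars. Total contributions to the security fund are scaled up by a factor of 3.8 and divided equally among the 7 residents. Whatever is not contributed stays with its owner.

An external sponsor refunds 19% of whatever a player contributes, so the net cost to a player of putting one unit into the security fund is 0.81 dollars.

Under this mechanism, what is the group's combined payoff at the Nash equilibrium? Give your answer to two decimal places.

The effective private return is (3.8/7) / 0.81 = 0.6702, which is still under 1, so the mechanism doesn't change anyone's dominant strategy: zero contribution.
At the Nash equilibrium no one contributes; group total payoff = 7 × 9 = 63.

63.00 dollars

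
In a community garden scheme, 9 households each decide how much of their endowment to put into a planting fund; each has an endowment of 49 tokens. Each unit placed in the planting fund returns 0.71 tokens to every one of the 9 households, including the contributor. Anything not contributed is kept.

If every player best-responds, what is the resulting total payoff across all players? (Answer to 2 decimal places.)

The private return per contributed unit is 0.71 < 1, so contributing 0 is dominant for every player. At the Nash equilibrium everyone keeps their 49, and the group total is 9 × 49 = 441.

441.00 tokens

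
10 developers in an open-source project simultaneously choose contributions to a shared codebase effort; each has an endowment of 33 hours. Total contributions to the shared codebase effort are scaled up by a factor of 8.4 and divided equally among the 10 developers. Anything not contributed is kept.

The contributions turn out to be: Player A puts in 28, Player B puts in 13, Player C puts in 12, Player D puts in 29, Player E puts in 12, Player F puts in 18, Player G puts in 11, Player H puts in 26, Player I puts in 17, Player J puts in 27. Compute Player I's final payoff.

Total contributed: 28 + 13 + 12 + 29 + 12 + 18 + 11 + 26 + 17 + 27 = 193.
Each receives 8.4 × 193 / 10 = 162.12 from the shared codebase effort.
Player I keeps 33 − 17 = 16, so Player I's payoff is 16 + 162.12 = 178.12.

178.12 hours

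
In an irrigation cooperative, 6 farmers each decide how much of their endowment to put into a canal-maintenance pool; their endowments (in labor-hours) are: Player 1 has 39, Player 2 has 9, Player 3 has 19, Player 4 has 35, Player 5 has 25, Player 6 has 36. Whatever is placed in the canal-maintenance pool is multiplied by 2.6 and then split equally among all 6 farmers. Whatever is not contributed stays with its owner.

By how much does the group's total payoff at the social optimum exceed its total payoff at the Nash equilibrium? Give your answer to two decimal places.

260.80 labor-hours

The private return per contributed unit is 2.6/6 = 0.4333 < 1 for every player regardless of endowment, so the Nash equilibrium is zero contribution and the group total is Σ E_j = 39 + 9 + 19 + 35 + 25 + 36 = 163.
Each contributed unit returns 2.600 to the group, so the social optimum is full contribution by everyone: group total = 2.600 × 163 = 423.80.
Efficiency loss = (2.600 − 1) × 163 = 260.80.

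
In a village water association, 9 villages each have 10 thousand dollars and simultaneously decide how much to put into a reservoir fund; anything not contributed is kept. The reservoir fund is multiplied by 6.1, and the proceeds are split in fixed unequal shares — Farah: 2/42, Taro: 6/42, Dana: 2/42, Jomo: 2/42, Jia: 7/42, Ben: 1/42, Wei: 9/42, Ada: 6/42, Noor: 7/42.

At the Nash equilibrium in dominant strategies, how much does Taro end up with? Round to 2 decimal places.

Each unit j contributes comes back to j as 6.1 × (j's share), so j prefers to contribute only if that share exceeds 1/6.1 = 0.1639; otherwise keeping the unit dominates.
Jia, Wei and Noor clear that bar, contributing 10 each; the remaining 6 contribute 0. Total contributed: 30.
Taro keeps 10 and receives 6.1 × 30 × 6/42 = 26.14 from the reservoir fund, for a payoff of 36.14.

36.14 thousand dollars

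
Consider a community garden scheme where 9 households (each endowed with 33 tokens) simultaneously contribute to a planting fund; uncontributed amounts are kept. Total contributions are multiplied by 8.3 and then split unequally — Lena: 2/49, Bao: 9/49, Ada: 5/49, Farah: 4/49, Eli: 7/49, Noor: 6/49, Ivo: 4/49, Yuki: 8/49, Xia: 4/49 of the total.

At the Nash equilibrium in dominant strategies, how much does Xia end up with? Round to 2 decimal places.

Player j's private return per contributed unit is 8.3 × (j's share). Contributing is weakly dominant for j when that share is at least 1/8.3 = 0.1205, and contributing 0 is dominant otherwise.
Bao, Eli, Noor and Yuki are above the threshold, contributing 33 each; the remaining 5 contribute 0. Total contributed: 132.
Xia keeps 33 and receives 8.3 × 132 × 4/49 = 89.44 from the planting fund, for a payoff of 122.44.

122.44 tokens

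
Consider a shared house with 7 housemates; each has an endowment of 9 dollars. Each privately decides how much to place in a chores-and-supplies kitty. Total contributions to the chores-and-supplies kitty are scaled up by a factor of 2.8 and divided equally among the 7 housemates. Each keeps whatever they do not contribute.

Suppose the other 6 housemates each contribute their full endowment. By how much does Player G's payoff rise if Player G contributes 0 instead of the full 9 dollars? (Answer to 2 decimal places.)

5.40 dollars

Switching from a contribution of 9 to 0 lets Player G keep an extra 9 dollars, but lowers the chores-and-supplies kitty by 9, which costs Player G their own share of that drop: 2.8/7 × 9 = 3.60.
Net gain = 9 − 3.60 = 5.40. The private return per contributed unit (0.4000) is below 1, so free-riding is indeed the best response regardless of what the others do.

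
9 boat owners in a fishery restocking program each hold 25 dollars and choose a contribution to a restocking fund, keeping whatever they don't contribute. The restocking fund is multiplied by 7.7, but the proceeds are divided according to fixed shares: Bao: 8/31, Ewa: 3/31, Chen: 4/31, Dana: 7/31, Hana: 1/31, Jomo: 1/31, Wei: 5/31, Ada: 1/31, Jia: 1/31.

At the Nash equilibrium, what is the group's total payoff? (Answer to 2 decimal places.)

727.50 dollars

Each unit j contributes comes back to j as 7.7 × (j's share), so j prefers to contribute only if that share exceeds 1/7.7 = 0.1299; otherwise keeping the unit dominates.
Bao, Dana and Wei clear that bar, contributing 25 each; the remaining 6 contribute 0. Total contributed: 75.
The restocking fund pays out 7.7 × 75 = 577.50 in total (split across the unequal shares, but the aggregate is all that matters for the group sum).
The 6 free-riders keep 25 each, adding 150. Group total = 150 + 577.50 = 727.50.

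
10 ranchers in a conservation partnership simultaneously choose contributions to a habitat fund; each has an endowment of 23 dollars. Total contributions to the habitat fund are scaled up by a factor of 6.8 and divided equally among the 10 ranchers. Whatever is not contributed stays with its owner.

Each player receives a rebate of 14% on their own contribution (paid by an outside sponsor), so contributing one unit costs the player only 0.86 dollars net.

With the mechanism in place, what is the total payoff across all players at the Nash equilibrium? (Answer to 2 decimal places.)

Even with the mechanism, each unit contributed returns only (6.8/10) / 0.86 = 0.7907 per unit of net cost, so contributing nothing is still dominant.
Everyone keeps their endowment and the group total is 10 × 23 = 230.

230.00 dollars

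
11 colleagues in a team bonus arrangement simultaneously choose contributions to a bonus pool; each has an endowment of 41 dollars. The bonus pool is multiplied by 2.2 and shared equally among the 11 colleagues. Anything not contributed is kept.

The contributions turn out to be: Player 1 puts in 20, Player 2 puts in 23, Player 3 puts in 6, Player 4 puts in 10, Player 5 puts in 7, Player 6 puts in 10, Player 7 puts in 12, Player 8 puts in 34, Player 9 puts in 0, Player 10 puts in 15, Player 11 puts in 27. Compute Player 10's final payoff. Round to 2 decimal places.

58.80 dollars

Total contributed: 20 + 23 + 6 + 10 + 7 + 10 + 12 + 34 + 0 + 15 + 27 = 164.
Each receives 2.2 × 164 / 11 = 32.80 from the bonus pool.
Player 10 keeps 41 − 15 = 26, so Player 10's payoff is 26 + 32.80 = 58.80.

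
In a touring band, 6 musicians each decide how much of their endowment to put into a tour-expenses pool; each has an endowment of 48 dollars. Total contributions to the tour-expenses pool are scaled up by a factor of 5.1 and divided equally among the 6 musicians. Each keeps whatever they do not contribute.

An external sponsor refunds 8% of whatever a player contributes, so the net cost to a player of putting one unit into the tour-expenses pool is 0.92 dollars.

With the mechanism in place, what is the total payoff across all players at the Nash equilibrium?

With the mechanism, a contributed unit returns (5.1/6) / 0.92 = 0.9239 per unit of net cost — still below 1 — so contributing 0 remains dominant for every player.
At the Nash equilibrium no one contributes; group total payoff = 6 × 48 = 288.

288.00 dollars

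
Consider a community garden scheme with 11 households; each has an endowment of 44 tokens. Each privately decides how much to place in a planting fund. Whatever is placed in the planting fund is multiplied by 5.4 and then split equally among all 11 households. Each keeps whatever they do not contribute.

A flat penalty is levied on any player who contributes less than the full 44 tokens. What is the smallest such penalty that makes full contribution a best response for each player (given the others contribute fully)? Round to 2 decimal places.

Given the others contribute fully, the best deviation is to contribute 0 (any partial contribution still incurs the fine and gives up units whose private return 0.4909 is below 1).
Deviating from 44 to 0 saves 44 tokens but forfeits the deviator's share of the drop in the planting fund: 5.4/11 × 44 = 21.60.
So the deviation gain is 44 − 21.60 = 22.40, and the fine must be at least 22.40 tokens to wipe it out.

22.40 tokens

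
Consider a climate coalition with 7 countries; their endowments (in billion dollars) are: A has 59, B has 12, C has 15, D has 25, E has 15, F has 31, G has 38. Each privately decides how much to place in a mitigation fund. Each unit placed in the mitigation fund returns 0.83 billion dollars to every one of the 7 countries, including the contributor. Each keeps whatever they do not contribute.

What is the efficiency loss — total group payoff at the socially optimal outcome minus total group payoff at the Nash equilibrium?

937.95 billion dollars

The private return per contributed unit is 0.83 < 1 for everyone, so the Nash equilibrium is zero contribution and the group total is Σ E_j = 59 + 12 + 15 + 25 + 15 + 31 + 38 = 195.
Each contributed unit returns 5.810 to the group, so the social optimum is full contribution by everyone: group total = 5.810 × 195 = 1132.95.
Efficiency loss = (5.810 − 1) × 195 = 937.95.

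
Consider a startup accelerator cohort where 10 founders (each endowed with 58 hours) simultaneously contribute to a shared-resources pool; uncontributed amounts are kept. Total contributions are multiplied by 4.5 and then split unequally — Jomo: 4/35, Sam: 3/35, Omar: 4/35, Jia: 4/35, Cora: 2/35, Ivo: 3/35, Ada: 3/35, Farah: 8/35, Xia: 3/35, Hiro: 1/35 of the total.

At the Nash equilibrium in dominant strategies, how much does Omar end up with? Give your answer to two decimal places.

For player j, contributing a unit is worthwhile iff 4.5 × (j's share) ≥ 1, i.e. iff j's share is at least 0.2222.
Farah alone (share 8/35) is above the threshold, contributing 58; the remaining 9 contribute 0. Total contributed: 58.
Omar keeps 58 and receives 4.5 × 58 × 4/35 = 29.83 from the shared-resources pool, for a payoff of 87.83.

87.83 hours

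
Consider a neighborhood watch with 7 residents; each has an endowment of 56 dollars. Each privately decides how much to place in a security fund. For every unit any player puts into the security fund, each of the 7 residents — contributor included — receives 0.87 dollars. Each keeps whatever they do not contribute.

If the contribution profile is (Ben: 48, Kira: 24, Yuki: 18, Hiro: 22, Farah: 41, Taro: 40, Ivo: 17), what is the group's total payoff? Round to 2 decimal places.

1460.90 dollars

Total contributed: 48 + 24 + 18 + 22 + 41 + 40 + 17 = 210; total kept: 7 × 56 − 210 = 182.
The security fund pays out 0.87 × 7 × 210 = 1278.90 in aggregate.
Group total = 182 + 1278.90 = 1460.90.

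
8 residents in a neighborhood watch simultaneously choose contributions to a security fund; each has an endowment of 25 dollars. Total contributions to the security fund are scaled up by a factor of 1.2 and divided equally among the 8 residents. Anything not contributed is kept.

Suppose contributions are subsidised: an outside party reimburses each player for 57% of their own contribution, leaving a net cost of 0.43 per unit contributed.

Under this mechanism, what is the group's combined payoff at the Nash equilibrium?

The effective private return is (1.2/8) / 0.43 = 0.3488, which is still under 1, so the mechanism doesn't change anyone's dominant strategy: zero contribution.
Everyone keeps their endowment and the group total is 8 × 25 = 200.

200.00 dollars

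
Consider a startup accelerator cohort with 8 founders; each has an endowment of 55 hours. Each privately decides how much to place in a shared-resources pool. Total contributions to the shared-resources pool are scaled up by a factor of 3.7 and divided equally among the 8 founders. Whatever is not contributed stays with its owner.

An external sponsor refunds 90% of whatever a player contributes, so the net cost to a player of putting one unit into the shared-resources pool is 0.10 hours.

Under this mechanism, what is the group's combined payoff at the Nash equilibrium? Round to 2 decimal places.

Under the mechanism each unit contributed yields (3.7/8) / 0.10 = 4.6250 back to its contributor per unit of net cost, which exceeds 1, making full contribution the dominant choice for everyone.
So the Nash equilibrium is full contribution by all 8; the group earns 8 × (55 × 0.90 + 3.7 × 55) = 2024.00.

2024.00 hours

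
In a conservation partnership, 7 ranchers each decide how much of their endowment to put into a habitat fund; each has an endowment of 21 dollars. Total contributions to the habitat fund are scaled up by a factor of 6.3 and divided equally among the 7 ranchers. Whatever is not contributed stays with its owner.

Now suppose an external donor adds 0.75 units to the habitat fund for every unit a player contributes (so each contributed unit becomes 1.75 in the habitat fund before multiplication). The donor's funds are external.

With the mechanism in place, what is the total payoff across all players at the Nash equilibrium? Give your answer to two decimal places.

1620.68 dollars

With the mechanism, a contributed unit returns 6.3 × 1.75 / 7 = 1.5750 per unit of net cost to the contributor — now above 1 — so contributing fully is weakly dominant for every player.
At the Nash equilibrium everyone contributes 21. Group total payoff = 6.3 × 1.75 × 147 = 1620.68.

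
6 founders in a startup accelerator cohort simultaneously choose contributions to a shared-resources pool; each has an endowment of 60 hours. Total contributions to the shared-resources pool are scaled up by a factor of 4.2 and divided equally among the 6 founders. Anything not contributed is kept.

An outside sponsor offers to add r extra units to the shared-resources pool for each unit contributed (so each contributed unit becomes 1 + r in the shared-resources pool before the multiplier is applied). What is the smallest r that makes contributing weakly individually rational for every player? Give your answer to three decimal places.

With matching at rate r, one contributed unit becomes (1 + r) in the shared-resources pool and returns 4.2 × (1 + r) / 6 to the contributor.
Setting this equal to 1: 1 + r = 6/4.2 = 1.4286.
So the minimum matching rate is r = 1.4286 − 1 = 0.429.

0.429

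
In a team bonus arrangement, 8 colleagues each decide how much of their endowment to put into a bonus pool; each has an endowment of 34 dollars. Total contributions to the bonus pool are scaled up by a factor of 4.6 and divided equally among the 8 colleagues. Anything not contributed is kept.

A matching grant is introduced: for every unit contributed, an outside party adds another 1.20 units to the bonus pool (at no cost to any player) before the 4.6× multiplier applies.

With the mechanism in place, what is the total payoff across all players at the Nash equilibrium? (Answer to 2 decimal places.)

2752.64 dollars

Under the mechanism each unit contributed yields 4.6 × 2.20 / 8 = 1.2650 back to its contributor per unit of net cost, which exceeds 1, making full contribution the dominant choice for everyone.
So the Nash equilibrium is full contribution by all 8; the group earns 4.6 × 2.20 × 272 = 2752.64.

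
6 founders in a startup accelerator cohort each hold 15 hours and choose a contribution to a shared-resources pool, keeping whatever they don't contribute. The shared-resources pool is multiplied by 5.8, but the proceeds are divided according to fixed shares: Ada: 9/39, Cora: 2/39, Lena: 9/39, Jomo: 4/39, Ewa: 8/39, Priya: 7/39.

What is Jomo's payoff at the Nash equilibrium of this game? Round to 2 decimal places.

50.69 hours

Each unit j contributes comes back to j as 5.8 × (j's share), so j prefers to contribute only if that share exceeds 1/5.8 = 0.1724; otherwise keeping the unit dominates.
Ada, Lena, Ewa and Priya clear that bar, contributing 15 each; the remaining 2 contribute 0. Total contributed: 60.
Jomo keeps 15 and receives 5.8 × 60 × 4/39 = 35.69 from the shared-resources pool, for a payoff of 50.69.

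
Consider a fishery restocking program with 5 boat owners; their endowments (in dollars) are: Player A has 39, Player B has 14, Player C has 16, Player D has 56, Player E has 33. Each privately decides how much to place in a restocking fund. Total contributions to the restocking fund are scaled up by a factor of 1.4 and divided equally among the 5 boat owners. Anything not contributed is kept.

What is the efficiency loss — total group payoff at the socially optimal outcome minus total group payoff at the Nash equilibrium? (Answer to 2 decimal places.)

63.20 dollars

The private return per contributed unit is 1.4/5 = 0.2800 < 1 for every player regardless of endowment, so the Nash equilibrium is zero contribution and the group total is Σ E_j = 39 + 14 + 16 + 56 + 33 = 158.
Each contributed unit returns 1.400 to the group, so the social optimum is full contribution by everyone: group total = 1.400 × 158 = 221.20.
Efficiency loss = (1.400 − 1) × 158 = 63.20.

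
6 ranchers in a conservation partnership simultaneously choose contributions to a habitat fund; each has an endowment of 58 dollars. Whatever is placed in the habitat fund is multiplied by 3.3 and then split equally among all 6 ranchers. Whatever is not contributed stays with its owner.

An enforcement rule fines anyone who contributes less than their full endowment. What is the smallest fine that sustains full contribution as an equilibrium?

Given the others contribute fully, the best deviation is to contribute 0 (any partial contribution still incurs the fine and gives up units whose private return 0.5500 is below 1).
Deviating from 58 to 0 saves 58 dollars but forfeits the deviator's share of the drop in the habitat fund: 3.3/6 × 58 = 31.90.
So the deviation gain is 58 − 31.90 = 26.10, and the fine must be at least 26.10 dollars to wipe it out.

26.10 dollars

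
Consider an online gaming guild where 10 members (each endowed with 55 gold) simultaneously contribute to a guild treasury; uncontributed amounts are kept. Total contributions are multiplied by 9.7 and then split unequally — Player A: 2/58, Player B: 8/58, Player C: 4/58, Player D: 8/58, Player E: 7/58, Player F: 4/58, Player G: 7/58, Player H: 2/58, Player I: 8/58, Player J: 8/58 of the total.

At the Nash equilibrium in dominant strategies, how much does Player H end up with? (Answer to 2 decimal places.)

Each unit j contributes comes back to j as 9.7 × (j's share), so j prefers to contribute only if that share exceeds 1/9.7 = 0.1031; otherwise keeping the unit dominates.
Player B, Player D, Player E, Player G, Player I and Player J are above the threshold, contributing 55 each; the remaining 4 contribute 0. Total contributed: 330.
Player H keeps 55 and receives 9.7 × 330 × 2/58 = 110.38 from the guild treasury, for a payoff of 165.38.

165.38 gold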